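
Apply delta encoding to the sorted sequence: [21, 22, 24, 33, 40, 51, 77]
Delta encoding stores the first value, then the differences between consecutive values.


First value: 21
Deltas:
  22 - 21 = 1
  24 - 22 = 2
  33 - 24 = 9
  40 - 33 = 7
  51 - 40 = 11
  77 - 51 = 26


Delta encoded: [21, 1, 2, 9, 7, 11, 26]


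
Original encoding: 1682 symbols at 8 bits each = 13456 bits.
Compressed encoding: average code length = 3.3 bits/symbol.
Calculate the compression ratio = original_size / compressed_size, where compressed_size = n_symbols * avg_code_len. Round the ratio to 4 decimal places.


original_size = n_symbols * orig_bits = 1682 * 8 = 13456 bits
compressed_size = n_symbols * avg_code_len = 1682 * 3.3 = 5550.6 bits
ratio = original_size / compressed_size = 13456 / 5550.6 = 2.4242

Compression ratio = 2.4242


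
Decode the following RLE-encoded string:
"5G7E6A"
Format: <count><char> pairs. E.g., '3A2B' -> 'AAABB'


Expanding each <count><char> pair:
  5G -> 'GGGGG'
  7E -> 'EEEEEEE'
  6A -> 'AAAAAA'

Decoded = GGGGGEEEEEEEAAAAAA


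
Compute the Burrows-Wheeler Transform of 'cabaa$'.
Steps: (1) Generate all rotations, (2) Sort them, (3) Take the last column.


Rotations (sorted):
  0: $cabaa -> last char: a
  1: a$caba -> last char: a
  2: aa$cab -> last char: b
  3: abaa$c -> last char: c
  4: baa$ca -> last char: a
  5: cabaa$ -> last char: $


BWT = aabca$


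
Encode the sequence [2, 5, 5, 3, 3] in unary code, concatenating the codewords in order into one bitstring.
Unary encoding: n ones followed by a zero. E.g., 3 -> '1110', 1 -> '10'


Encode each number as n ones followed by a terminating 0:
  2 -> 110 (3 bits)
  5 -> 111110 (6 bits)
  5 -> 111110 (6 bits)
  3 -> 1110 (4 bits)
  3 -> 1110 (4 bits)
Total length = 3 + 6 + 6 + 4 + 4 = 23 bits.

Unary([2, 5, 5, 3, 3]) = 11011111011111011101110 (23 bits)


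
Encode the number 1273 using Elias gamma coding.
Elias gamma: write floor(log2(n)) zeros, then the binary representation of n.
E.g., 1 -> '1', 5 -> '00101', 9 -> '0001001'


num_bits = floor(log2(1273)) + 1 = 11
leading_zeros = num_bits - 1 = 10
binary(1273) = 10011111001

Elias gamma(1273) = '0000000000' + '10011111001' = 000000000010011111001 (21 bits)


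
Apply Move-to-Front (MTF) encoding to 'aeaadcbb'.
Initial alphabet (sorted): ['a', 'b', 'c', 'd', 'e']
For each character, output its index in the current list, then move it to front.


MTF encoding:
'a': index 0 in ['a', 'b', 'c', 'd', 'e'] -> ['a', 'b', 'c', 'd', 'e']
'e': index 4 in ['a', 'b', 'c', 'd', 'e'] -> ['e', 'a', 'b', 'c', 'd']
'a': index 1 in ['e', 'a', 'b', 'c', 'd'] -> ['a', 'e', 'b', 'c', 'd']
'a': index 0 in ['a', 'e', 'b', 'c', 'd'] -> ['a', 'e', 'b', 'c', 'd']
'd': index 4 in ['a', 'e', 'b', 'c', 'd'] -> ['d', 'a', 'e', 'b', 'c']
'c': index 4 in ['d', 'a', 'e', 'b', 'c'] -> ['c', 'd', 'a', 'e', 'b']
'b': index 4 in ['c', 'd', 'a', 'e', 'b'] -> ['b', 'c', 'd', 'a', 'e']
'b': index 0 in ['b', 'c', 'd', 'a', 'e'] -> ['b', 'c', 'd', 'a', 'e']


Output: [0, 4, 1, 0, 4, 4, 4, 0]


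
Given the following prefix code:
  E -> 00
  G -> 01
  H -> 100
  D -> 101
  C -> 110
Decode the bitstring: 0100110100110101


Decoding step by step:
Bits 01 -> G
Bits 00 -> E
Bits 110 -> C
Bits 100 -> H
Bits 110 -> C
Bits 101 -> D


Decoded message: GECHCD


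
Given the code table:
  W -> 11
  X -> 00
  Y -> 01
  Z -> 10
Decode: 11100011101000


Decoding:
11 -> W
10 -> Z
00 -> X
11 -> W
10 -> Z
10 -> Z
00 -> X


Result: WZXWZZX


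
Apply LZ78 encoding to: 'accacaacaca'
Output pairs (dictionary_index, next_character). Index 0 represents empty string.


LZ78 encoding steps:
Dictionary: {0: ''}
Step 1: w='' (idx 0), next='a' -> output (0, 'a'), add 'a' as idx 1
Step 2: w='' (idx 0), next='c' -> output (0, 'c'), add 'c' as idx 2
Step 3: w='c' (idx 2), next='a' -> output (2, 'a'), add 'ca' as idx 3
Step 4: w='ca' (idx 3), next='a' -> output (3, 'a'), add 'caa' as idx 4
Step 5: w='ca' (idx 3), next='c' -> output (3, 'c'), add 'cac' as idx 5
Step 6: w='a' (idx 1), end of input -> output (1, '')


Encoded: [(0, 'a'), (0, 'c'), (2, 'a'), (3, 'a'), (3, 'c'), (1, '')]


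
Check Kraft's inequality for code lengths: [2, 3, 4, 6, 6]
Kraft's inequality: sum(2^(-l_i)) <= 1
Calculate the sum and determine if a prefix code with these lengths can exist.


Sum = 2^(-2) + 2^(-3) + 2^(-4) + 2^(-6) + 2^(-6)
    = 0.25 + 0.125 + 0.0625 + 0.015625 + 0.015625
    = 30/64 = 0.46875
Since 0.46875 <= 1, Kraft's inequality IS satisfied.
A prefix code with these lengths CAN exist.

Kraft sum = 0.46875. Satisfied.


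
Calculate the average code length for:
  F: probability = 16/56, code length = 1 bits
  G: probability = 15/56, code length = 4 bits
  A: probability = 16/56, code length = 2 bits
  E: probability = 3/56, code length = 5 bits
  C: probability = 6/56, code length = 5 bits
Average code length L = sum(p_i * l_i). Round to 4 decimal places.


Weighted contributions p_i * l_i:
  F: (16/56) * 1 = 16/56
  G: (15/56) * 4 = 60/56
  A: (16/56) * 2 = 32/56
  E: (3/56) * 5 = 15/56
  C: (6/56) * 5 = 30/56
Sum = (16 + 60 + 32 + 15 + 30)/56 = 153/56

L = 153/56 = 2.7321 bits/symbol


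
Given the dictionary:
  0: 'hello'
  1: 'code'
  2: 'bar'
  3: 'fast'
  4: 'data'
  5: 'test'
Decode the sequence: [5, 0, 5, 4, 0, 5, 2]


Look up each index in the dictionary:
  5 -> 'test'
  0 -> 'hello'
  5 -> 'test'
  4 -> 'data'
  0 -> 'hello'
  5 -> 'test'
  2 -> 'bar'

Decoded: "test hello test data hello test bar"


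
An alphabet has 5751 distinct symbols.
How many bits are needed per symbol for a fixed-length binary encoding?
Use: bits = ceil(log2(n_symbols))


log2(5751) = 12.4896
Bracket: 2^12 = 4096 < 5751 <= 2^13 = 8192
So ceil(log2(5751)) = 13

bits = ceil(log2(5751)) = ceil(12.4896) = 13 bits


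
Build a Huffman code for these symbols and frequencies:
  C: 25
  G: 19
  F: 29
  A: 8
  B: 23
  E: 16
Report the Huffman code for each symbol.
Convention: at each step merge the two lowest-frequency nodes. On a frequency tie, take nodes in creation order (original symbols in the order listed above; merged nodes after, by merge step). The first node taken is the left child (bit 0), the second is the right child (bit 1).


Huffman tree construction:
Step 1: Merge A(8) + E(16) = 24
Step 2: Merge G(19) + B(23) = 42
Step 3: Merge (A+E)(24) + C(25) = 49
Step 4: Merge F(29) + (G+B)(42) = 71
Step 5: Merge ((A+E)+C)(49) + (F+(G+B))(71) = 120
Read each symbol's code off the tree from the root (left child = 0, right child = 1).

Codes:
  C: 01 (length 2)
  G: 110 (length 3)
  F: 10 (length 2)
  A: 000 (length 3)
  B: 111 (length 3)
  E: 001 (length 3)
Average code length: 306/120 = 2.5500 bits/symbol


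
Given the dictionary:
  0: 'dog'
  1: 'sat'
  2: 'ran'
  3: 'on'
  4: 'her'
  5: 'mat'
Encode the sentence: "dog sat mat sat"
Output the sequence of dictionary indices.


Look up each word in the dictionary:
  'dog' -> 0
  'sat' -> 1
  'mat' -> 5
  'sat' -> 1

Encoded: [0, 1, 5, 1]


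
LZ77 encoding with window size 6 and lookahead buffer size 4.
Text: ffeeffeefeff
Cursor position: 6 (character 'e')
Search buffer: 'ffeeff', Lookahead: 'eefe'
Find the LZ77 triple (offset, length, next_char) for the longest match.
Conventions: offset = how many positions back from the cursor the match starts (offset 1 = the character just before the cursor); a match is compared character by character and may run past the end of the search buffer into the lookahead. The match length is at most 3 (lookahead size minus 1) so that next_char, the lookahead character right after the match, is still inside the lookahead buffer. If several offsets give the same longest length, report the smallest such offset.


Try each offset into the search buffer:
  offset=1 (pos 5, char 'f'): match length 0
  offset=2 (pos 4, char 'f'): match length 0
  offset=3 (pos 3, char 'e'): match length 1
  offset=4 (pos 2, char 'e'): match length 3
  offset=5 (pos 1, char 'f'): match length 0
  offset=6 (pos 0, char 'f'): match length 0
Longest match has length 3 at offset 4.
next_char = character at position 6 + 3 = 9 -> 'e'

Best match: offset=4, length=3 (matching 'eef' starting at position 2)
LZ77 triple: (4, 3, 'e')


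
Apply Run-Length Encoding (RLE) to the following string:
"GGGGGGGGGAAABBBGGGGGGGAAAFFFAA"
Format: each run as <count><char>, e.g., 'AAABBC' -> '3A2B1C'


Scanning runs left to right:
  i=0: run of 'G' x 9 -> '9G'
  i=9: run of 'A' x 3 -> '3A'
  i=12: run of 'B' x 3 -> '3B'
  i=15: run of 'G' x 7 -> '7G'
  i=22: run of 'A' x 3 -> '3A'
  i=25: run of 'F' x 3 -> '3F'
  i=28: run of 'A' x 2 -> '2A'

RLE = 9G3A3B7G3A3F2A


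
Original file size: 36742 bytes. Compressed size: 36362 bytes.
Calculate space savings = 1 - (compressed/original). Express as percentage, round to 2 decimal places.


ratio = compressed/original = 36362/36742 = 0.989658
savings = 1 - ratio = 1 - 0.989658 = 0.010342
as a percentage: 0.010342 * 100 = 1.03%

Space savings = 1 - 36362/36742 = 1.03%


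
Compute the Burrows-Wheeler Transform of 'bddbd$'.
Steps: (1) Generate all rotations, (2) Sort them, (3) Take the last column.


Rotations (sorted):
  0: $bddbd -> last char: d
  1: bd$bdd -> last char: d
  2: bddbd$ -> last char: $
  3: d$bddb -> last char: b
  4: dbd$bd -> last char: d
  5: ddbd$b -> last char: b


BWT = dd$bdb


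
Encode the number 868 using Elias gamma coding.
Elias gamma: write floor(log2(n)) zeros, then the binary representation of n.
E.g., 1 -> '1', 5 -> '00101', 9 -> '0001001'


num_bits = floor(log2(868)) + 1 = 10
leading_zeros = num_bits - 1 = 9
binary(868) = 1101100100

Elias gamma(868) = '000000000' + '1101100100' = 0000000001101100100 (19 bits)


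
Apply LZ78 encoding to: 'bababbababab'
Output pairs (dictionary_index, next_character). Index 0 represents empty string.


LZ78 encoding steps:
Dictionary: {0: ''}
Step 1: w='' (idx 0), next='b' -> output (0, 'b'), add 'b' as idx 1
Step 2: w='' (idx 0), next='a' -> output (0, 'a'), add 'a' as idx 2
Step 3: w='b' (idx 1), next='a' -> output (1, 'a'), add 'ba' as idx 3
Step 4: w='b' (idx 1), next='b' -> output (1, 'b'), add 'bb' as idx 4
Step 5: w='a' (idx 2), next='b' -> output (2, 'b'), add 'ab' as idx 5
Step 6: w='ab' (idx 5), next='a' -> output (5, 'a'), add 'aba' as idx 6
Step 7: w='b' (idx 1), end of input -> output (1, '')


Encoded: [(0, 'b'), (0, 'a'), (1, 'a'), (1, 'b'), (2, 'b'), (5, 'a'), (1, '')]


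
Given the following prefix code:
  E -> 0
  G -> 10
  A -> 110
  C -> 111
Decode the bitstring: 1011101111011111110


Decoding step by step:
Bits 10 -> G
Bits 111 -> C
Bits 0 -> E
Bits 111 -> C
Bits 10 -> G
Bits 111 -> C
Bits 111 -> C
Bits 10 -> G


Decoded message: GCECGCCG


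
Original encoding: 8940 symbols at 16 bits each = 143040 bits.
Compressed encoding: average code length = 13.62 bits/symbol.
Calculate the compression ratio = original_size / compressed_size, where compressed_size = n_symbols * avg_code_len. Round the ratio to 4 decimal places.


original_size = n_symbols * orig_bits = 8940 * 16 = 143040 bits
compressed_size = n_symbols * avg_code_len = 8940 * 13.62 = 121762.8 bits
ratio = original_size / compressed_size = 143040 / 121762.8 = 1.1747

Compression ratio = 1.1747


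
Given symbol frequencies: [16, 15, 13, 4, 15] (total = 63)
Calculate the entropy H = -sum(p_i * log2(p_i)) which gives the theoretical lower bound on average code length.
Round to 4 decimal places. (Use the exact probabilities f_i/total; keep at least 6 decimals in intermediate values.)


Per-symbol terms -p_i * log2(p_i) with p_i = f_i/63:
  p = 16/63 = 0.253968: log2(p) = -1.977280, -p*log2(p) = 0.502166
  p = 15/63 = 0.238095: log2(p) = -2.070389, -p*log2(p) = 0.492950
  p = 13/63 = 0.206349: log2(p) = -2.276840, -p*log2(p) = 0.469824
  p = 4/63 = 0.063492: log2(p) = -3.977280, -p*log2(p) = 0.252526
  p = 15/63 = 0.238095: log2(p) = -2.070389, -p*log2(p) = 0.492950
H = 0.502166 + 0.492950 + 0.469824 + 0.252526 + 0.492950 = 2.210416

H = 2.2104 bits/symbol


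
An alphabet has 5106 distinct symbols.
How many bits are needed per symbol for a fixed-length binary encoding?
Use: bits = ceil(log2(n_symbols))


log2(5106) = 12.318
Bracket: 2^12 = 4096 < 5106 <= 2^13 = 8192
So ceil(log2(5106)) = 13

bits = ceil(log2(5106)) = ceil(12.318) = 13 bits


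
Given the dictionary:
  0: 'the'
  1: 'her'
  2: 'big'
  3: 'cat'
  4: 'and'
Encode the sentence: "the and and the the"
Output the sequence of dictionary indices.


Look up each word in the dictionary:
  'the' -> 0
  'and' -> 4
  'and' -> 4
  'the' -> 0
  'the' -> 0

Encoded: [0, 4, 4, 0, 0]


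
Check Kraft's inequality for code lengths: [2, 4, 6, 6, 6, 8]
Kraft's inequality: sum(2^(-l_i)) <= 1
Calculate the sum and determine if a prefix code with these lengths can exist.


Sum = 2^(-2) + 2^(-4) + 2^(-6) + 2^(-6) + 2^(-6) + 2^(-8)
    = 0.25 + 0.0625 + 0.015625 + 0.015625 + 0.015625 + 0.00390625
    = 93/256 = 0.36328125
Since 0.36328125 <= 1, Kraft's inequality IS satisfied.
A prefix code with these lengths CAN exist.

Kraft sum = 0.36328125. Satisfied.


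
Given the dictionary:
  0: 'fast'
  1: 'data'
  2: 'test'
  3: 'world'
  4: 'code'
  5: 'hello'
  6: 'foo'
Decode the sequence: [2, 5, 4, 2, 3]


Look up each index in the dictionary:
  2 -> 'test'
  5 -> 'hello'
  4 -> 'code'
  2 -> 'test'
  3 -> 'world'

Decoded: "test hello code test world"


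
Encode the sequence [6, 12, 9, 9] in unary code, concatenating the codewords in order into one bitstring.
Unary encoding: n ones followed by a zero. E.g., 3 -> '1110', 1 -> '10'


Encode each number as n ones followed by a terminating 0:
  6 -> 1111110 (7 bits)
  12 -> 1111111111110 (13 bits)
  9 -> 1111111110 (10 bits)
  9 -> 1111111110 (10 bits)
Total length = 7 + 13 + 10 + 10 = 40 bits.

Unary([6, 12, 9, 9]) = 1111110111111111111011111111101111111110 (40 bits)


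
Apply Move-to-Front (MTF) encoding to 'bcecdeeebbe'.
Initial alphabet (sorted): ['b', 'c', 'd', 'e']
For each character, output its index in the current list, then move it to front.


MTF encoding:
'b': index 0 in ['b', 'c', 'd', 'e'] -> ['b', 'c', 'd', 'e']
'c': index 1 in ['b', 'c', 'd', 'e'] -> ['c', 'b', 'd', 'e']
'e': index 3 in ['c', 'b', 'd', 'e'] -> ['e', 'c', 'b', 'd']
'c': index 1 in ['e', 'c', 'b', 'd'] -> ['c', 'e', 'b', 'd']
'd': index 3 in ['c', 'e', 'b', 'd'] -> ['d', 'c', 'e', 'b']
'e': index 2 in ['d', 'c', 'e', 'b'] -> ['e', 'd', 'c', 'b']
'e': index 0 in ['e', 'd', 'c', 'b'] -> ['e', 'd', 'c', 'b']
'e': index 0 in ['e', 'd', 'c', 'b'] -> ['e', 'd', 'c', 'b']
'b': index 3 in ['e', 'd', 'c', 'b'] -> ['b', 'e', 'd', 'c']
'b': index 0 in ['b', 'e', 'd', 'c'] -> ['b', 'e', 'd', 'c']
'e': index 1 in ['b', 'e', 'd', 'c'] -> ['e', 'b', 'd', 'c']


Output: [0, 1, 3, 1, 3, 2, 0, 0, 3, 0, 1]


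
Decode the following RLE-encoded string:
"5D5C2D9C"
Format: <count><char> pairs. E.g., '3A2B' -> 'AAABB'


Expanding each <count><char> pair:
  5D -> 'DDDDD'
  5C -> 'CCCCC'
  2D -> 'DD'
  9C -> 'CCCCCCCCC'

Decoded = DDDDDCCCCCDDCCCCCCCCC


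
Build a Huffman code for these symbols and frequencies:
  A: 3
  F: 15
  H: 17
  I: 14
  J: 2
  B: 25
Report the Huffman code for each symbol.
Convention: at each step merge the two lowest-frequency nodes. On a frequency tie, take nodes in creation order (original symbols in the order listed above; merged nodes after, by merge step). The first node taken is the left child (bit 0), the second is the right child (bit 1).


Huffman tree construction:
Step 1: Merge J(2) + A(3) = 5
Step 2: Merge (J+A)(5) + I(14) = 19
Step 3: Merge F(15) + H(17) = 32
Step 4: Merge ((J+A)+I)(19) + B(25) = 44
Step 5: Merge (F+H)(32) + (((J+A)+I)+B)(44) = 76
Read each symbol's code off the tree from the root (left child = 0, right child = 1).

Codes:
  A: 1001 (length 4)
  F: 00 (length 2)
  H: 01 (length 2)
  I: 101 (length 3)
  J: 1000 (length 4)
  B: 11 (length 2)
Average code length: 176/76 = 2.3158 bits/symbol


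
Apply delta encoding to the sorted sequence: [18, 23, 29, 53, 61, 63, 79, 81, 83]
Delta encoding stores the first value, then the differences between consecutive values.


First value: 18
Deltas:
  23 - 18 = 5
  29 - 23 = 6
  53 - 29 = 24
  61 - 53 = 8
  63 - 61 = 2
  79 - 63 = 16
  81 - 79 = 2
  83 - 81 = 2


Delta encoded: [18, 5, 6, 24, 8, 2, 16, 2, 2]


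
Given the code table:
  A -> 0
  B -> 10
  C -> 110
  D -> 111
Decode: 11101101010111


Decoding:
111 -> D
0 -> A
110 -> C
10 -> B
10 -> B
111 -> D


Result: DACBBD


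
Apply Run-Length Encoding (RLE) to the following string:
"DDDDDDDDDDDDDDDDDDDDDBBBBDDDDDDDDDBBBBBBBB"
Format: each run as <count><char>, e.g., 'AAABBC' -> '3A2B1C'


Scanning runs left to right:
  i=0: run of 'D' x 21 -> '21D'
  i=21: run of 'B' x 4 -> '4B'
  i=25: run of 'D' x 9 -> '9D'
  i=34: run of 'B' x 8 -> '8B'

RLE = 21D4B9D8B


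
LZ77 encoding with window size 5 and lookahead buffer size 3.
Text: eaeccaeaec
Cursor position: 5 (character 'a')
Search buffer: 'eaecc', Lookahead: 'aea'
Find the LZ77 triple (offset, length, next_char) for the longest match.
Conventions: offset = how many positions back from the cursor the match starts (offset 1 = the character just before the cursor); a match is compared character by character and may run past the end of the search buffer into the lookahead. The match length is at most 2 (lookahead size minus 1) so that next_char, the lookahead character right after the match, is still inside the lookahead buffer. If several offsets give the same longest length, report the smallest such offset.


Try each offset into the search buffer:
  offset=1 (pos 4, char 'c'): match length 0
  offset=2 (pos 3, char 'c'): match length 0
  offset=3 (pos 2, char 'e'): match length 0
  offset=4 (pos 1, char 'a'): match length 2
  offset=5 (pos 0, char 'e'): match length 0
Longest match has length 2 at offset 4.
next_char = character at position 5 + 2 = 7 -> 'a'

Best match: offset=4, length=2 (matching 'ae' starting at position 1)
LZ77 triple: (4, 2, 'a')


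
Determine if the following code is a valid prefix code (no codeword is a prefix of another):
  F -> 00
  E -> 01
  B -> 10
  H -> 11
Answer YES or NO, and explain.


Checking each pair (does one codeword prefix another?):
  F='00' vs E='01': no prefix
  F='00' vs B='10': no prefix
  F='00' vs H='11': no prefix
  E='01' vs F='00': no prefix
  E='01' vs B='10': no prefix
  E='01' vs H='11': no prefix
  B='10' vs F='00': no prefix
  B='10' vs E='01': no prefix
  B='10' vs H='11': no prefix
  H='11' vs F='00': no prefix
  H='11' vs E='01': no prefix
  H='11' vs B='10': no prefix
No violation found over all pairs.

YES -- this is a valid prefix code. No codeword is a prefix of any other codeword.


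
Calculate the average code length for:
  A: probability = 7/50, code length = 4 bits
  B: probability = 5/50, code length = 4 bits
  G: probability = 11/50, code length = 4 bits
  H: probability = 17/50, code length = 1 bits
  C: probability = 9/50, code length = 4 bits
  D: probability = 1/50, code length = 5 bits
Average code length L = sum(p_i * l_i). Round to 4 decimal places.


Weighted contributions p_i * l_i:
  A: (7/50) * 4 = 28/50
  B: (5/50) * 4 = 20/50
  G: (11/50) * 4 = 44/50
  H: (17/50) * 1 = 17/50
  C: (9/50) * 4 = 36/50
  D: (1/50) * 5 = 5/50
Sum = (28 + 20 + 44 + 17 + 36 + 5)/50 = 150/50

L = 150/50 = 3.0000 bits/symbol


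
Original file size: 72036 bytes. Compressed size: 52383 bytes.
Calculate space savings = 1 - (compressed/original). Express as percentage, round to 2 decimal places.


ratio = compressed/original = 52383/72036 = 0.727178
savings = 1 - ratio = 1 - 0.727178 = 0.272822
as a percentage: 0.272822 * 100 = 27.28%

Space savings = 1 - 52383/72036 = 27.28%


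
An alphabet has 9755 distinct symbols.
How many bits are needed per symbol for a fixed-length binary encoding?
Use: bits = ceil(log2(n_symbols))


log2(9755) = 13.2519
Bracket: 2^13 = 8192 < 9755 <= 2^14 = 16384
So ceil(log2(9755)) = 14

bits = ceil(log2(9755)) = ceil(13.2519) = 14 bits


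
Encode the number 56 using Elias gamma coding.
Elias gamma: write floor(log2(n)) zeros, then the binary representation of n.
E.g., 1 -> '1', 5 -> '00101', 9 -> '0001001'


num_bits = floor(log2(56)) + 1 = 6
leading_zeros = num_bits - 1 = 5
binary(56) = 111000

Elias gamma(56) = '00000' + '111000' = 00000111000 (11 bits)


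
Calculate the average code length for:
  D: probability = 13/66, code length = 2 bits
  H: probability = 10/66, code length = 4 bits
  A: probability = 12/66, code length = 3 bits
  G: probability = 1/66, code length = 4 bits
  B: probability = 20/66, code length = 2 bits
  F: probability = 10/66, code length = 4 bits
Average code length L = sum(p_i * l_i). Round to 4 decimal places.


Weighted contributions p_i * l_i:
  D: (13/66) * 2 = 26/66
  H: (10/66) * 4 = 40/66
  A: (12/66) * 3 = 36/66
  G: (1/66) * 4 = 4/66
  B: (20/66) * 2 = 40/66
  F: (10/66) * 4 = 40/66
Sum = (26 + 40 + 36 + 4 + 40 + 40)/66 = 186/66

L = 186/66 = 2.8182 bits/symbol


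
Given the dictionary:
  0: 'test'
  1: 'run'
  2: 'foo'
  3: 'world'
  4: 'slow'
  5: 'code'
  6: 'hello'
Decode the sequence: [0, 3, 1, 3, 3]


Look up each index in the dictionary:
  0 -> 'test'
  3 -> 'world'
  1 -> 'run'
  3 -> 'world'
  3 -> 'world'

Decoded: "test world run world world"


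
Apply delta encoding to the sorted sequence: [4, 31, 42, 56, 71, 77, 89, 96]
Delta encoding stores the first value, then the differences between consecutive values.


First value: 4
Deltas:
  31 - 4 = 27
  42 - 31 = 11
  56 - 42 = 14
  71 - 56 = 15
  77 - 71 = 6
  89 - 77 = 12
  96 - 89 = 7


Delta encoded: [4, 27, 11, 14, 15, 6, 12, 7]


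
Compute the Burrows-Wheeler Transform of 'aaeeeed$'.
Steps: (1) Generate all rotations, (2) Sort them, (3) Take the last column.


Rotations (sorted):
  0: $aaeeeed -> last char: d
  1: aaeeeed$ -> last char: $
  2: aeeeed$a -> last char: a
  3: d$aaeeee -> last char: e
  4: ed$aaeee -> last char: e
  5: eed$aaee -> last char: e
  6: eeed$aae -> last char: e
  7: eeeed$aa -> last char: a


BWT = d$aeeeea


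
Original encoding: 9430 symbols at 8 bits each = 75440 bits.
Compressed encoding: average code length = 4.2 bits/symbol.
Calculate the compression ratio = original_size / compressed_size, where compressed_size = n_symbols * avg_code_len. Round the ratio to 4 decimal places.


original_size = n_symbols * orig_bits = 9430 * 8 = 75440 bits
compressed_size = n_symbols * avg_code_len = 9430 * 4.2 = 39606.0 bits
ratio = original_size / compressed_size = 75440 / 39606.0 = 1.9048

Compression ratio = 1.9048


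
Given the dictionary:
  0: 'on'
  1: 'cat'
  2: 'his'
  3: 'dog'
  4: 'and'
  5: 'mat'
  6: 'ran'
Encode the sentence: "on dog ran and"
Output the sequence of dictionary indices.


Look up each word in the dictionary:
  'on' -> 0
  'dog' -> 3
  'ran' -> 6
  'and' -> 4

Encoded: [0, 3, 6, 4]


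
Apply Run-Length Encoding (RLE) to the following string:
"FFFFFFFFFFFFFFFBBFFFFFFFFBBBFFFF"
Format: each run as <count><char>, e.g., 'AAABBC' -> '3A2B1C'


Scanning runs left to right:
  i=0: run of 'F' x 15 -> '15F'
  i=15: run of 'B' x 2 -> '2B'
  i=17: run of 'F' x 8 -> '8F'
  i=25: run of 'B' x 3 -> '3B'
  i=28: run of 'F' x 4 -> '4F'

RLE = 15F2B8F3B4F


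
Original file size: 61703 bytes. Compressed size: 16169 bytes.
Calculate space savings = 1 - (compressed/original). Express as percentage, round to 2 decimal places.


ratio = compressed/original = 16169/61703 = 0.262046
savings = 1 - ratio = 1 - 0.262046 = 0.737954
as a percentage: 0.737954 * 100 = 73.8%

Space savings = 1 - 16169/61703 = 73.8%


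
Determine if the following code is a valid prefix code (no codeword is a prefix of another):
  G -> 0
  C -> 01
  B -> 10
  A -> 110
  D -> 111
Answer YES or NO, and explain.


Checking each pair (does one codeword prefix another?):
  G='0' vs C='01': prefix -- VIOLATION

NO -- this is NOT a valid prefix code. G (0) is a prefix of C (01).


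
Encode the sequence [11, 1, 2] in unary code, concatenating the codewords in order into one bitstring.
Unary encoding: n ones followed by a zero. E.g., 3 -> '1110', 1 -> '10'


Encode each number as n ones followed by a terminating 0:
  11 -> 111111111110 (12 bits)
  1 -> 10 (2 bits)
  2 -> 110 (3 bits)
Total length = 12 + 2 + 3 = 17 bits.

Unary([11, 1, 2]) = 11111111111010110 (17 bits)


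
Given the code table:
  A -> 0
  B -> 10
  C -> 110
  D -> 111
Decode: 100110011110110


Decoding:
10 -> B
0 -> A
110 -> C
0 -> A
111 -> D
10 -> B
110 -> C


Result: BACADBC


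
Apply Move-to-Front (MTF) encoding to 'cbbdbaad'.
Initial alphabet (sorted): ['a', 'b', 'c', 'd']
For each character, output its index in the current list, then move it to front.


MTF encoding:
'c': index 2 in ['a', 'b', 'c', 'd'] -> ['c', 'a', 'b', 'd']
'b': index 2 in ['c', 'a', 'b', 'd'] -> ['b', 'c', 'a', 'd']
'b': index 0 in ['b', 'c', 'a', 'd'] -> ['b', 'c', 'a', 'd']
'd': index 3 in ['b', 'c', 'a', 'd'] -> ['d', 'b', 'c', 'a']
'b': index 1 in ['d', 'b', 'c', 'a'] -> ['b', 'd', 'c', 'a']
'a': index 3 in ['b', 'd', 'c', 'a'] -> ['a', 'b', 'd', 'c']
'a': index 0 in ['a', 'b', 'd', 'c'] -> ['a', 'b', 'd', 'c']
'd': index 2 in ['a', 'b', 'd', 'c'] -> ['d', 'a', 'b', 'c']


Output: [2, 2, 0, 3, 1, 3, 0, 2]


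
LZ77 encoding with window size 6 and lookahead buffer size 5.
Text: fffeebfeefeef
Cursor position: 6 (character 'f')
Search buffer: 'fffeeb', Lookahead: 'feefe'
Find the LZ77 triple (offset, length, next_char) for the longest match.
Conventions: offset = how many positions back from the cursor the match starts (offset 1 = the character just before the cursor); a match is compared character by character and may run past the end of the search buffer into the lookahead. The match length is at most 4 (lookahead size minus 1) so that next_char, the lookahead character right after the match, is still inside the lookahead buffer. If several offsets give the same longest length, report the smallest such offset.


Try each offset into the search buffer:
  offset=1 (pos 5, char 'b'): match length 0
  offset=2 (pos 4, char 'e'): match length 0
  offset=3 (pos 3, char 'e'): match length 0
  offset=4 (pos 2, char 'f'): match length 3
  offset=5 (pos 1, char 'f'): match length 1
  offset=6 (pos 0, char 'f'): match length 1
Longest match has length 3 at offset 4.
next_char = character at position 6 + 3 = 9 -> 'f'

Best match: offset=4, length=3 (matching 'fee' starting at position 2)
LZ77 triple: (4, 3, 'f')


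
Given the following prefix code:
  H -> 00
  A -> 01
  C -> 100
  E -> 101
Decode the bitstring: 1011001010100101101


Decoding step by step:
Bits 101 -> E
Bits 100 -> C
Bits 101 -> E
Bits 01 -> A
Bits 00 -> H
Bits 101 -> E
Bits 101 -> E


Decoded message: ECEAHEE


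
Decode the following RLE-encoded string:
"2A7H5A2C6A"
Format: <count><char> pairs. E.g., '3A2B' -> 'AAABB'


Expanding each <count><char> pair:
  2A -> 'AA'
  7H -> 'HHHHHHH'
  5A -> 'AAAAA'
  2C -> 'CC'
  6A -> 'AAAAAA'

Decoded = AAHHHHHHHAAAAACCAAAAAA


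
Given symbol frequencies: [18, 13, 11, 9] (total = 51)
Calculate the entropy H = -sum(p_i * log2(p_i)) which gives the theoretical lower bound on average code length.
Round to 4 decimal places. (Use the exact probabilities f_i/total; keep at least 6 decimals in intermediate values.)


Per-symbol terms -p_i * log2(p_i) with p_i = f_i/51:
  p = 18/51 = 0.352941: log2(p) = -1.502500, -p*log2(p) = 0.530294
  p = 13/51 = 0.254902: log2(p) = -1.971986, -p*log2(p) = 0.502663
  p = 11/51 = 0.215686: log2(p) = -2.212994, -p*log2(p) = 0.477312
  p = 9/51 = 0.176471: log2(p) = -2.502500, -p*log2(p) = 0.441618
H = 0.530294 + 0.502663 + 0.477312 + 0.441618 = 1.951887

H = 1.9519 bits/symbol


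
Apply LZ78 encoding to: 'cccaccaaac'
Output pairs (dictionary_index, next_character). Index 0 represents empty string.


LZ78 encoding steps:
Dictionary: {0: ''}
Step 1: w='' (idx 0), next='c' -> output (0, 'c'), add 'c' as idx 1
Step 2: w='c' (idx 1), next='c' -> output (1, 'c'), add 'cc' as idx 2
Step 3: w='' (idx 0), next='a' -> output (0, 'a'), add 'a' as idx 3
Step 4: w='cc' (idx 2), next='a' -> output (2, 'a'), add 'cca' as idx 4
Step 5: w='a' (idx 3), next='a' -> output (3, 'a'), add 'aa' as idx 5
Step 6: w='c' (idx 1), end of input -> output (1, '')


Encoded: [(0, 'c'), (1, 'c'), (0, 'a'), (2, 'a'), (3, 'a'), (1, '')]


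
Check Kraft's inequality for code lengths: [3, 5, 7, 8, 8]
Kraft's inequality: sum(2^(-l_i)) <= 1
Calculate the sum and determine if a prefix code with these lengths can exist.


Sum = 2^(-3) + 2^(-5) + 2^(-7) + 2^(-8) + 2^(-8)
    = 0.125 + 0.03125 + 0.0078125 + 0.00390625 + 0.00390625
    = 44/256 = 0.171875
Since 0.171875 <= 1, Kraft's inequality IS satisfied.
A prefix code with these lengths CAN exist.

Kraft sum = 0.171875. Satisfied.


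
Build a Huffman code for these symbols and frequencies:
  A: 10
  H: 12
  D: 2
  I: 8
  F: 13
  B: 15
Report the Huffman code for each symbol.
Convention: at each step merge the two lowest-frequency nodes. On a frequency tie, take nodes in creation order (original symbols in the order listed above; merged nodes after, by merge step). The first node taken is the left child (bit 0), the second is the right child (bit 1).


Huffman tree construction:
Step 1: Merge D(2) + I(8) = 10
Step 2: Merge A(10) + (D+I)(10) = 20
Step 3: Merge H(12) + F(13) = 25
Step 4: Merge B(15) + (A+(D+I))(20) = 35
Step 5: Merge (H+F)(25) + (B+(A+(D+I)))(35) = 60
Read each symbol's code off the tree from the root (left child = 0, right child = 1).

Codes:
  A: 110 (length 3)
  H: 00 (length 2)
  D: 1110 (length 4)
  I: 1111 (length 4)
  F: 01 (length 2)
  B: 10 (length 2)
Average code length: 150/60 = 2.5000 bits/symbol


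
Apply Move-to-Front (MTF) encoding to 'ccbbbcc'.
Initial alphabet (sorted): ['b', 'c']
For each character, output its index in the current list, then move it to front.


MTF encoding:
'c': index 1 in ['b', 'c'] -> ['c', 'b']
'c': index 0 in ['c', 'b'] -> ['c', 'b']
'b': index 1 in ['c', 'b'] -> ['b', 'c']
'b': index 0 in ['b', 'c'] -> ['b', 'c']
'b': index 0 in ['b', 'c'] -> ['b', 'c']
'c': index 1 in ['b', 'c'] -> ['c', 'b']
'c': index 0 in ['c', 'b'] -> ['c', 'b']


Output: [1, 0, 1, 0, 0, 1, 0]


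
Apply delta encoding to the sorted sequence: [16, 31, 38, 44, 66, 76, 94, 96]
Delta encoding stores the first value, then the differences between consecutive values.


First value: 16
Deltas:
  31 - 16 = 15
  38 - 31 = 7
  44 - 38 = 6
  66 - 44 = 22
  76 - 66 = 10
  94 - 76 = 18
  96 - 94 = 2


Delta encoded: [16, 15, 7, 6, 22, 10, 18, 2]


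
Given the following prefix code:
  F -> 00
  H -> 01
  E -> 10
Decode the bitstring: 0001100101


Decoding step by step:
Bits 00 -> F
Bits 01 -> H
Bits 10 -> E
Bits 01 -> H
Bits 01 -> H


Decoded message: FHEHH


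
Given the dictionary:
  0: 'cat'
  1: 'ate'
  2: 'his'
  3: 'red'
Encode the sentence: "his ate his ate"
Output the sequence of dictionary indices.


Look up each word in the dictionary:
  'his' -> 2
  'ate' -> 1
  'his' -> 2
  'ate' -> 1

Encoded: [2, 1, 2, 1]


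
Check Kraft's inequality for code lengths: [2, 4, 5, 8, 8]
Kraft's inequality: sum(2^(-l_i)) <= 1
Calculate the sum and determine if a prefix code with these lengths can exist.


Sum = 2^(-2) + 2^(-4) + 2^(-5) + 2^(-8) + 2^(-8)
    = 0.25 + 0.0625 + 0.03125 + 0.00390625 + 0.00390625
    = 90/256 = 0.3515625
Since 0.3515625 <= 1, Kraft's inequality IS satisfied.
A prefix code with these lengths CAN exist.

Kraft sum = 0.3515625. Satisfied.


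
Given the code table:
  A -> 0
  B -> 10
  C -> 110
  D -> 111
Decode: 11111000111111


Decoding:
111 -> D
110 -> C
0 -> A
0 -> A
111 -> D
111 -> D


Result: DCAADD


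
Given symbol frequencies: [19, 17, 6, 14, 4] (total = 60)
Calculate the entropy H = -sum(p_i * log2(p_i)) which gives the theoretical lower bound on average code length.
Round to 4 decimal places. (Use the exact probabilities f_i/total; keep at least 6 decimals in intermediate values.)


Per-symbol terms -p_i * log2(p_i) with p_i = f_i/60:
  p = 19/60 = 0.316667: log2(p) = -1.658963, -p*log2(p) = 0.525338
  p = 17/60 = 0.283333: log2(p) = -1.819428, -p*log2(p) = 0.515505
  p = 6/60 = 0.100000: log2(p) = -3.321928, -p*log2(p) = 0.332193
  p = 14/60 = 0.233333: log2(p) = -2.099536, -p*log2(p) = 0.489892
  p = 4/60 = 0.066667: log2(p) = -3.906891, -p*log2(p) = 0.260459
H = 0.525338 + 0.515505 + 0.332193 + 0.489892 + 0.260459 = 2.123387

H = 2.1234 bits/symbol


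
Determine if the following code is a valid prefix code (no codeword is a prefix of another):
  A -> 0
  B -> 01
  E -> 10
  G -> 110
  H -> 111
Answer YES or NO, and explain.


Checking each pair (does one codeword prefix another?):
  A='0' vs B='01': prefix -- VIOLATION

NO -- this is NOT a valid prefix code. A (0) is a prefix of B (01).


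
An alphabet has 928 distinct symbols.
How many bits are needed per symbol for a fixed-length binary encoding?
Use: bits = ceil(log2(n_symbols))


log2(928) = 9.858
Bracket: 2^9 = 512 < 928 <= 2^10 = 1024
So ceil(log2(928)) = 10

bits = ceil(log2(928)) = ceil(9.858) = 10 bits


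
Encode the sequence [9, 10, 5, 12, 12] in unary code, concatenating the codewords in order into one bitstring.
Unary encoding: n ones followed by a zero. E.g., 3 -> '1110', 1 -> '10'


Encode each number as n ones followed by a terminating 0:
  9 -> 1111111110 (10 bits)
  10 -> 11111111110 (11 bits)
  5 -> 111110 (6 bits)
  12 -> 1111111111110 (13 bits)
  12 -> 1111111111110 (13 bits)
Total length = 10 + 11 + 6 + 13 + 13 = 53 bits.

Unary([9, 10, 5, 12, 12]) = 11111111101111111111011111011111111111101111111111110 (53 bits)


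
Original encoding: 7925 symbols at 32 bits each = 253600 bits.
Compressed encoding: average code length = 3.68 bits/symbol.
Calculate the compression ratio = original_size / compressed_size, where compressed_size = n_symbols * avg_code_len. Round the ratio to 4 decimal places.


original_size = n_symbols * orig_bits = 7925 * 32 = 253600 bits
compressed_size = n_symbols * avg_code_len = 7925 * 3.68 = 29164.0 bits
ratio = original_size / compressed_size = 253600 / 29164.0 = 8.6957

Compression ratio = 8.6957


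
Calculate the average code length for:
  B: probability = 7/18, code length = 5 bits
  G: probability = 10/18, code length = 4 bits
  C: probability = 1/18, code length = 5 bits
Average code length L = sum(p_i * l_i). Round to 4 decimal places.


Weighted contributions p_i * l_i:
  B: (7/18) * 5 = 35/18
  G: (10/18) * 4 = 40/18
  C: (1/18) * 5 = 5/18
Sum = (35 + 40 + 5)/18 = 80/18

L = 80/18 = 4.4444 bits/symbol


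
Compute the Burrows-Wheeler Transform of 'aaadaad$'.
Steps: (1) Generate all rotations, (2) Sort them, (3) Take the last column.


Rotations (sorted):
  0: $aaadaad -> last char: d
  1: aaadaad$ -> last char: $
  2: aad$aaad -> last char: d
  3: aadaad$a -> last char: a
  4: ad$aaada -> last char: a
  5: adaad$aa -> last char: a
  6: d$aaadaa -> last char: a
  7: daad$aaa -> last char: a


BWT = d$daaaaa


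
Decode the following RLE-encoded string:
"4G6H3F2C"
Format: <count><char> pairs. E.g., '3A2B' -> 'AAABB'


Expanding each <count><char> pair:
  4G -> 'GGGG'
  6H -> 'HHHHHH'
  3F -> 'FFF'
  2C -> 'CC'

Decoded = GGGGHHHHHHFFFCC


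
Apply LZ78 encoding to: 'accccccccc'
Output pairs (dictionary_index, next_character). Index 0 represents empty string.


LZ78 encoding steps:
Dictionary: {0: ''}
Step 1: w='' (idx 0), next='a' -> output (0, 'a'), add 'a' as idx 1
Step 2: w='' (idx 0), next='c' -> output (0, 'c'), add 'c' as idx 2
Step 3: w='c' (idx 2), next='c' -> output (2, 'c'), add 'cc' as idx 3
Step 4: w='cc' (idx 3), next='c' -> output (3, 'c'), add 'ccc' as idx 4
Step 5: w='ccc' (idx 4), end of input -> output (4, '')


Encoded: [(0, 'a'), (0, 'c'), (2, 'c'), (3, 'c'), (4, '')]


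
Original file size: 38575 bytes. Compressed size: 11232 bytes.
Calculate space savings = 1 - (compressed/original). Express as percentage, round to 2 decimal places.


ratio = compressed/original = 11232/38575 = 0.291173
savings = 1 - ratio = 1 - 0.291173 = 0.708827
as a percentage: 0.708827 * 100 = 70.88%

Space savings = 1 - 11232/38575 = 70.88%


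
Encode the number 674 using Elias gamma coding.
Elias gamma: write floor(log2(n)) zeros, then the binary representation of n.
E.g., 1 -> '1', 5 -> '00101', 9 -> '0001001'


num_bits = floor(log2(674)) + 1 = 10
leading_zeros = num_bits - 1 = 9
binary(674) = 1010100010

Elias gamma(674) = '000000000' + '1010100010' = 0000000001010100010 (19 bits)


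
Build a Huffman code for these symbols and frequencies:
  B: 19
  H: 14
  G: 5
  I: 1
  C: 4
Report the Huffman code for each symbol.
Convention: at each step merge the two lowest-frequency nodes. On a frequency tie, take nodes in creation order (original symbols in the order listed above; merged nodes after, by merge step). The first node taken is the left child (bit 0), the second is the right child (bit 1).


Huffman tree construction:
Step 1: Merge I(1) + C(4) = 5
Step 2: Merge G(5) + (I+C)(5) = 10
Step 3: Merge (G+(I+C))(10) + H(14) = 24
Step 4: Merge B(19) + ((G+(I+C))+H)(24) = 43
Read each symbol's code off the tree from the root (left child = 0, right child = 1).

Codes:
  B: 0 (length 1)
  H: 11 (length 2)
  G: 100 (length 3)
  I: 1010 (length 4)
  C: 1011 (length 4)
Average code length: 82/43 = 1.9070 bits/symbol


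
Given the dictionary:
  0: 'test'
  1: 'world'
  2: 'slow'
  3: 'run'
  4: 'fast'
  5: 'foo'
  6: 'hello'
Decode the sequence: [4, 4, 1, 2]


Look up each index in the dictionary:
  4 -> 'fast'
  4 -> 'fast'
  1 -> 'world'
  2 -> 'slow'

Decoded: "fast fast world slow"


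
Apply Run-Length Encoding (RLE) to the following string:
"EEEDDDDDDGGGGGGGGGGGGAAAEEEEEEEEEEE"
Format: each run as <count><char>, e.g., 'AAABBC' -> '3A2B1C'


Scanning runs left to right:
  i=0: run of 'E' x 3 -> '3E'
  i=3: run of 'D' x 6 -> '6D'
  i=9: run of 'G' x 12 -> '12G'
  i=21: run of 'A' x 3 -> '3A'
  i=24: run of 'E' x 11 -> '11E'

RLE = 3E6D12G3A11E


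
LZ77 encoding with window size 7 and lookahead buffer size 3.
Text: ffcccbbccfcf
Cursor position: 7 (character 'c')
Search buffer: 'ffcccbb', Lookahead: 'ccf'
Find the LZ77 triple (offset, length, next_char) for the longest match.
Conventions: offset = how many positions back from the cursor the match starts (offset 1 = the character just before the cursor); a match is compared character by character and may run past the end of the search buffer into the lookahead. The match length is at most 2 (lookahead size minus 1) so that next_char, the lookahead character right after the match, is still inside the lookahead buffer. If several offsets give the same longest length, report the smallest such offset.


Try each offset into the search buffer:
  offset=1 (pos 6, char 'b'): match length 0
  offset=2 (pos 5, char 'b'): match length 0
  offset=3 (pos 4, char 'c'): match length 1
  offset=4 (pos 3, char 'c'): match length 2
  offset=5 (pos 2, char 'c'): match length 2
  offset=6 (pos 1, char 'f'): match length 0
  offset=7 (pos 0, char 'f'): match length 0
Longest match has length 2, found at offsets 4, 5; take the smallest, offset 4.
next_char = character at position 7 + 2 = 9 -> 'f'

Best match: offset=4, length=2 (matching 'cc' starting at position 3)
LZ77 triple: (4, 2, 'f')


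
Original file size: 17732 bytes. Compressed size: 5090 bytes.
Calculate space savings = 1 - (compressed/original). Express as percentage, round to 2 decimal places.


ratio = compressed/original = 5090/17732 = 0.287052
savings = 1 - ratio = 1 - 0.287052 = 0.712948
as a percentage: 0.712948 * 100 = 71.29%

Space savings = 1 - 5090/17732 = 71.29%


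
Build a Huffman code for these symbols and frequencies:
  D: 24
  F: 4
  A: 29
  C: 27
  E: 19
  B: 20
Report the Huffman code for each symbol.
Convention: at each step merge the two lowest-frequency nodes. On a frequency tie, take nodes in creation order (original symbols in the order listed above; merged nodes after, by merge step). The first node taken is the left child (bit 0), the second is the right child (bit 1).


Huffman tree construction:
Step 1: Merge F(4) + E(19) = 23
Step 2: Merge B(20) + (F+E)(23) = 43
Step 3: Merge D(24) + C(27) = 51
Step 4: Merge A(29) + (B+(F+E))(43) = 72
Step 5: Merge (D+C)(51) + (A+(B+(F+E)))(72) = 123
Read each symbol's code off the tree from the root (left child = 0, right child = 1).

Codes:
  D: 00 (length 2)
  F: 1110 (length 4)
  A: 10 (length 2)
  C: 01 (length 2)
  E: 1111 (length 4)
  B: 110 (length 3)
Average code length: 312/123 = 2.5366 bits/symbol
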